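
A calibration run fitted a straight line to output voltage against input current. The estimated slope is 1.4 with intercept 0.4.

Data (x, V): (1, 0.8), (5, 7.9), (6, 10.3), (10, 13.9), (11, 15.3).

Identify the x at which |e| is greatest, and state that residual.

x=1: V̂ = 0.4 + 1.4·1 = 1.8; e = 0.8 − 1.8 = -1
x=5: V̂ = 0.4 + 1.4·5 = 7.4; e = 7.9 − 7.4 = 0.5
x=6: V̂ = 0.4 + 1.4·6 = 8.8; e = 10.3 − 8.8 = 1.5
x=10: V̂ = 0.4 + 1.4·10 = 14.4; e = 13.9 − 14.4 = -0.5
x=11: V̂ = 0.4 + 1.4·11 = 15.8; e = 15.3 − 15.8 = -0.5
Largest |e| is 1.5 at x = 6, residual 1.5.

x = 6, e = 1.5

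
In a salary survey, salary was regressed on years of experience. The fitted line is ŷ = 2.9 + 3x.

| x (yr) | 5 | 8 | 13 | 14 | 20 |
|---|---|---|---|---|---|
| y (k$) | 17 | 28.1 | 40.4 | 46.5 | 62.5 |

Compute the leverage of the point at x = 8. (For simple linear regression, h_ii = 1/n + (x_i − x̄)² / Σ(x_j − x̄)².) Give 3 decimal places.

x̄ = (5 + 8 + 13 + 14 + 20)/5 = 12
Σ(x − x̄)² = 49 + 16 + 1 + 4 + 64 = 134
h = 1/5 + (-4)²/134 = 0.2 + 0.119403 = 0.319

h = 0.319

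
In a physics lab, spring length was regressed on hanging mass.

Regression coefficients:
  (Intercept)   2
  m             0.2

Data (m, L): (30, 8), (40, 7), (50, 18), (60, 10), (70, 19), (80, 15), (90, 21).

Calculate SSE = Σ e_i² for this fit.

m=30: L̂ = 2 + 0.2·30 = 8; e = 8 − 8 = 0
m=40: L̂ = 2 + 0.2·40 = 10; e = 7 − 10 = -3
m=50: L̂ = 2 + 0.2·50 = 12; e = 18 − 12 = 6
m=60: L̂ = 2 + 0.2·60 = 14; e = 10 − 14 = -4
m=70: L̂ = 2 + 0.2·70 = 16; e = 19 − 16 = 3
m=80: L̂ = 2 + 0.2·80 = 18; e = 15 − 18 = -3
m=90: L̂ = 2 + 0.2·90 = 20; e = 21 − 20 = 1
SSE = 0 + 9 + 36 + 16 + 9 + 9 + 1 = 80

SSE = 80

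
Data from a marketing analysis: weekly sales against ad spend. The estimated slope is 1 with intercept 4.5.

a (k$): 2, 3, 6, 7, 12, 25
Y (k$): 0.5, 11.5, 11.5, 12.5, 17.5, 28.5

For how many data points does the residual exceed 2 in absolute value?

2

a=2: Ŷ = 4.5 + 2 = 6.5; e = 0.5 − 6.5 = -6
a=3: Ŷ = 4.5 + 3 = 7.5; e = 11.5 − 7.5 = 4
a=6: Ŷ = 4.5 + 6 = 10.5; e = 11.5 − 10.5 = 1
a=7: Ŷ = 4.5 + 7 = 11.5; e = 12.5 − 11.5 = 1
a=12: Ŷ = 4.5 + 12 = 16.5; e = 17.5 − 16.5 = 1
a=25: Ŷ = 4.5 + 25 = 29.5; e = 28.5 − 29.5 = -1
|e| > 2: a=2 (|e|=6), a=3 (|e|=4) → 2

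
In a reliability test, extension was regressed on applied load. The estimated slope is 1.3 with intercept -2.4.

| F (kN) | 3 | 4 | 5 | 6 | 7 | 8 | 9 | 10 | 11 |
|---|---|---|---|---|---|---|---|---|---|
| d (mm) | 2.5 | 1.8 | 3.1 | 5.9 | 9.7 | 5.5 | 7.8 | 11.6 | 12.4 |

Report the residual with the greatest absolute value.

e = 3

F=3: ŷ = -2.4 + 1.3·3 = 1.5; e = 2.5 − 1.5 = 1
F=4: ŷ = -2.4 + 1.3·4 = 2.8; e = 1.8 − 2.8 = -1
F=5: ŷ = -2.4 + 1.3·5 = 4.1; e = 3.1 − 4.1 = -1
F=6: ŷ = -2.4 + 1.3·6 = 5.4; e = 5.9 − 5.4 = 0.5
F=7: ŷ = -2.4 + 1.3·7 = 6.7; e = 9.7 − 6.7 = 3
F=8: ŷ = -2.4 + 1.3·8 = 8; e = 5.5 − 8 = -2.5
F=9: ŷ = -2.4 + 1.3·9 = 9.3; e = 7.8 − 9.3 = -1.5
F=10: ŷ = -2.4 + 1.3·10 = 10.6; e = 11.6 − 10.6 = 1
F=11: ŷ = -2.4 + 1.3·11 = 11.9; e = 12.4 − 11.9 = 0.5
Largest |e| is 3 at F = 7, residual 3.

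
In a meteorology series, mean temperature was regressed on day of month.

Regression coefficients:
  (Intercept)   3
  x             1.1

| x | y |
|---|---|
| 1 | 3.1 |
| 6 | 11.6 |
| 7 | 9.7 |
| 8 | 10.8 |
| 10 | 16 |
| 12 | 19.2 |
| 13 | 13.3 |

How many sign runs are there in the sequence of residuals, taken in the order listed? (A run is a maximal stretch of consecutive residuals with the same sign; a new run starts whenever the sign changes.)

x=1: ŷ = 3 + 1.1·1 = 4.1; r = 3.1 − 4.1 = -1
x=6: ŷ = 3 + 1.1·6 = 9.6; r = 11.6 − 9.6 = 2
x=7: ŷ = 3 + 1.1·7 = 10.7; r = 9.7 − 10.7 = -1
x=8: ŷ = 3 + 1.1·8 = 11.8; r = 10.8 − 11.8 = -1
x=10: ŷ = 3 + 1.1·10 = 14; r = 16 − 14 = 2
x=12: ŷ = 3 + 1.1·12 = 16.2; r = 19.2 − 16.2 = 3
x=13: ŷ = 3 + 1.1·13 = 17.3; r = 13.3 − 17.3 = -4
Signs: − + − − + + −
Runs: −×1, +×1, −×2, +×2, −×1 → 5

5 runs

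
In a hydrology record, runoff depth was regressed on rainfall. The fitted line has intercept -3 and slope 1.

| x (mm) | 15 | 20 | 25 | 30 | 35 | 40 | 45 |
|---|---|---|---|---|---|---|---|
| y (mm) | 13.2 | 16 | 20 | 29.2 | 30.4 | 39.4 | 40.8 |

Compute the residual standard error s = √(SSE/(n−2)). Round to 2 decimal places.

s = 2.05

x=15: ŷ = -3 + 15 = 12; e = 13.2 − 12 = 1.2
x=20: ŷ = -3 + 20 = 17; e = 16 − 17 = -1
x=25: ŷ = -3 + 25 = 22; e = 20 − 22 = -2
x=30: ŷ = -3 + 30 = 27; e = 29.2 − 27 = 2.2
x=35: ŷ = -3 + 35 = 32; e = 30.4 − 32 = -1.6
x=40: ŷ = -3 + 40 = 37; e = 39.4 − 37 = 2.4
x=45: ŷ = -3 + 45 = 42; e = 40.8 − 42 = -1.2
SSE = 1.44 + 1 + 4 + 4.84 + 2.56 + 5.76 + 1.44 = 21.04
s = √(21.04/5) = √4.208 ≈ 2.05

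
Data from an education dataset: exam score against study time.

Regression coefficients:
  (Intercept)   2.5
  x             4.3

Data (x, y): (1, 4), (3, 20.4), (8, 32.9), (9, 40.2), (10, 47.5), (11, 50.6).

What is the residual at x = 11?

e = 0.8

ŷ = 2.5 + 4.3·11 = 49.8
e = 50.6 − 49.8 = 0.8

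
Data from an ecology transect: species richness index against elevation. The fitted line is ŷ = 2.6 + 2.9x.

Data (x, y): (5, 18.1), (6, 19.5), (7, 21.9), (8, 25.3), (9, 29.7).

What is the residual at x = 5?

r = 1

ŷ = 2.6 + 2.9·5 = 17.1
r = 18.1 − 17.1 = 1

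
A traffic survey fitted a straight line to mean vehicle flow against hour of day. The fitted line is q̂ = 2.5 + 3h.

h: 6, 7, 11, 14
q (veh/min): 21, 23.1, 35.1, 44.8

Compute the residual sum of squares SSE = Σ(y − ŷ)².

h=6: q̂ = 2.5 + 3·6 = 20.5; r = 21 − 20.5 = 0.5
h=7: q̂ = 2.5 + 3·7 = 23.5; r = 23.1 − 23.5 = -0.4
h=11: q̂ = 2.5 + 3·11 = 35.5; r = 35.1 − 35.5 = -0.4
h=14: q̂ = 2.5 + 3·14 = 44.5; r = 44.8 − 44.5 = 0.3
SSE = 0.25 + 0.16 + 0.16 + 0.09 = 0.66

SSE = 0.66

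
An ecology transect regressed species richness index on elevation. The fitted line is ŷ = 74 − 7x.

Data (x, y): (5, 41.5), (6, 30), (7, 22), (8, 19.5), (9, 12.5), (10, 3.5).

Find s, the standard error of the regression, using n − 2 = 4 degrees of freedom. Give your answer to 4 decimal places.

s = 2.4495

x=5: ŷ = 74 − 7·5 = 39; r = 41.5 − 39 = 2.5
x=6: ŷ = 74 − 7·6 = 32; r = 30 − 32 = -2
x=7: ŷ = 74 − 7·7 = 25; r = 22 − 25 = -3
x=8: ŷ = 74 − 7·8 = 18; r = 19.5 − 18 = 1.5
x=9: ŷ = 74 − 7·9 = 11; r = 12.5 − 11 = 1.5
x=10: ŷ = 74 − 7·10 = 4; r = 3.5 − 4 = -0.5
SSE = 6.25 + 4 + 9 + 2.25 + 2.25 + 0.25 = 24
s = √(24/4) = √6 ≈ 2.4495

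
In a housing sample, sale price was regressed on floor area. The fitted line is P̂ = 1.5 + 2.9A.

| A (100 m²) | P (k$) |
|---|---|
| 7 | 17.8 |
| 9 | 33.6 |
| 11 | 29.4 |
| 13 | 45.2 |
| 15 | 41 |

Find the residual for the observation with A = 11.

P̂ = 1.5 + 2.9·11 = 33.4
r = 29.4 − 33.4 = -4

r = -4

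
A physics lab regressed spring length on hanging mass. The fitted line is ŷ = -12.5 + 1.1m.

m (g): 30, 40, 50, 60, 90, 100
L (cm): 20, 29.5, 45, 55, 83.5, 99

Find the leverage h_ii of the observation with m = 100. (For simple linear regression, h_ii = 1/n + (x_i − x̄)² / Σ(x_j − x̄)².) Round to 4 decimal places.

m̄ = (30 + 40 + 50 + 60 + 90 + 100)/6 = 61.6667
Σ(m − m̄)² = 1002.78 + 469.444 + 136.111 + 2.77778 + 802.778 + 1469.44 = 3883.33
h = 1/6 + (38.3333)²/3883.33 = 0.166667 + 0.378398 = 0.5451

h = 0.5451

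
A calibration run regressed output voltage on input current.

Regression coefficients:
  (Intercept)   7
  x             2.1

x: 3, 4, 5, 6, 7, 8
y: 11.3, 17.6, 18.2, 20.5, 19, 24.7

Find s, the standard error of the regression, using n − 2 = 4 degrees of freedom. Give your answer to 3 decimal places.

x=3: ŷ = 7 + 2.1·3 = 13.3; e = 11.3 − 13.3 = -2
x=4: ŷ = 7 + 2.1·4 = 15.4; e = 17.6 − 15.4 = 2.2
x=5: ŷ = 7 + 2.1·5 = 17.5; e = 18.2 − 17.5 = 0.7
x=6: ŷ = 7 + 2.1·6 = 19.6; e = 20.5 − 19.6 = 0.9
x=7: ŷ = 7 + 2.1·7 = 21.7; e = 19 − 21.7 = -2.7
x=8: ŷ = 7 + 2.1·8 = 23.8; e = 24.7 − 23.8 = 0.9
SSE = 4 + 4.84 + 0.49 + 0.81 + 7.29 + 0.81 = 18.24
s = √(18.24/4) = √4.56 ≈ 2.135

s = 2.135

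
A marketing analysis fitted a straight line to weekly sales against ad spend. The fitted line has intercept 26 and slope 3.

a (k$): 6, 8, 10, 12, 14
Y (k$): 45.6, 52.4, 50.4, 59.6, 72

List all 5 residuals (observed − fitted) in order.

a=6: ŷ = 26 + 3·6 = 44; e = 45.6 − 44 = 1.6
a=8: ŷ = 26 + 3·8 = 50; e = 52.4 − 50 = 2.4
a=10: ŷ = 26 + 3·10 = 56; e = 50.4 − 56 = -5.6
a=12: ŷ = 26 + 3·12 = 62; e = 59.6 − 62 = -2.4
a=14: ŷ = 26 + 3·14 = 68; e = 72 − 68 = 4

1.6, 2.4, -5.6, -2.4, 4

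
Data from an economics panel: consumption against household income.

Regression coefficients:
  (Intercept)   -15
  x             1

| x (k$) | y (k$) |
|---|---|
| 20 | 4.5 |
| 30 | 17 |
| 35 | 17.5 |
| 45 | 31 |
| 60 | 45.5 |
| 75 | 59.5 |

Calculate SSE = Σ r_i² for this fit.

SSE = 12

x=20: ŷ = -15 + 20 = 5; r = 4.5 − 5 = -0.5
x=30: ŷ = -15 + 30 = 15; r = 17 − 15 = 2
x=35: ŷ = -15 + 35 = 20; r = 17.5 − 20 = -2.5
x=45: ŷ = -15 + 45 = 30; r = 31 − 30 = 1
x=60: ŷ = -15 + 60 = 45; r = 45.5 − 45 = 0.5
x=75: ŷ = -15 + 75 = 60; r = 59.5 − 60 = -0.5
SSE = 0.25 + 4 + 6.25 + 1 + 0.25 + 0.25 = 12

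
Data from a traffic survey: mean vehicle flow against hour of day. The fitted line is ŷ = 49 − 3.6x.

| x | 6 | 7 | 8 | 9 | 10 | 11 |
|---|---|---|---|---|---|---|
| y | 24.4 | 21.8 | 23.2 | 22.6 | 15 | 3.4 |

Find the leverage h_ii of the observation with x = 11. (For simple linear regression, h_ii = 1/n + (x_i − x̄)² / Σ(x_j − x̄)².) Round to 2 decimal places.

x̄ = (6 + 7 + 8 + 9 + 10 + 11)/6 = 8.5
Σ(x − x̄)² = 6.25 + 2.25 + 0.25 + 0.25 + 2.25 + 6.25 = 17.5
h = 1/6 + (2.5)²/17.5 = 0.166667 + 0.357143 = 0.52

h = 0.52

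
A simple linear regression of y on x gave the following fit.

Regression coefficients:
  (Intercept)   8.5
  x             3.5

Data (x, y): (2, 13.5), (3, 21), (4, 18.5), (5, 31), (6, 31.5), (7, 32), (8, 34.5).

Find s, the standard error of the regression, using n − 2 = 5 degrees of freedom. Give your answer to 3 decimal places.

s = 3.406

x=2: ŷ = 8.5 + 3.5·2 = 15.5; r = 13.5 − 15.5 = -2
x=3: ŷ = 8.5 + 3.5·3 = 19; r = 21 − 19 = 2
x=4: ŷ = 8.5 + 3.5·4 = 22.5; r = 18.5 − 22.5 = -4
x=5: ŷ = 8.5 + 3.5·5 = 26; r = 31 − 26 = 5
x=6: ŷ = 8.5 + 3.5·6 = 29.5; r = 31.5 − 29.5 = 2
x=7: ŷ = 8.5 + 3.5·7 = 33; r = 32 − 33 = -1
x=8: ŷ = 8.5 + 3.5·8 = 36.5; r = 34.5 − 36.5 = -2
SSE = 4 + 4 + 16 + 25 + 4 + 1 + 4 = 58
s = √(58/5) = √11.6 ≈ 3.406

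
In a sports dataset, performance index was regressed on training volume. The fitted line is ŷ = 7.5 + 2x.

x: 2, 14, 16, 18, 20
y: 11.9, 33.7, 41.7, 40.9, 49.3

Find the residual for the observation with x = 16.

e = 2.2

ŷ = 7.5 + 2·16 = 39.5
e = 41.7 − 39.5 = 2.2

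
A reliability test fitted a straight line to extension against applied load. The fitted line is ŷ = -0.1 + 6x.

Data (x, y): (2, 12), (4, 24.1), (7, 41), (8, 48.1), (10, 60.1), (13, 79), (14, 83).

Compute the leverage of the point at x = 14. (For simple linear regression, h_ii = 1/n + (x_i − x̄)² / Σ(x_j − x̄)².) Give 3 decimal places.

x̄ = (2 + 4 + 7 + 8 + 10 + 13 + 14)/7 = 8.28571
Σ(x − x̄)² = 39.5102 + 18.3673 + 1.65306 + 0.0816327 + 2.93878 + 22.2245 + 32.6531 = 117.429
h = 1/7 + (5.71429)²/117.429 = 0.142857 + 0.278067 = 0.421

h = 0.421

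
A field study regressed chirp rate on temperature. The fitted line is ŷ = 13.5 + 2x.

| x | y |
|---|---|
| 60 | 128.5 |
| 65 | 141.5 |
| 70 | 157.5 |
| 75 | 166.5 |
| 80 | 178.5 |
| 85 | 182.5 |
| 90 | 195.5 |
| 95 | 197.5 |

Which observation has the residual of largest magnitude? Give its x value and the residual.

x=60: ŷ = 13.5 + 2·60 = 133.5; e = 128.5 − 133.5 = -5
x=65: ŷ = 13.5 + 2·65 = 143.5; e = 141.5 − 143.5 = -2
x=70: ŷ = 13.5 + 2·70 = 153.5; e = 157.5 − 153.5 = 4
x=75: ŷ = 13.5 + 2·75 = 163.5; e = 166.5 − 163.5 = 3
x=80: ŷ = 13.5 + 2·80 = 173.5; e = 178.5 − 173.5 = 5
x=85: ŷ = 13.5 + 2·85 = 183.5; e = 182.5 − 183.5 = -1
x=90: ŷ = 13.5 + 2·90 = 193.5; e = 195.5 − 193.5 = 2
x=95: ŷ = 13.5 + 2·95 = 203.5; e = 197.5 − 203.5 = -6
Largest |e| is 6 at x = 95, residual -6.

x = 95, e = -6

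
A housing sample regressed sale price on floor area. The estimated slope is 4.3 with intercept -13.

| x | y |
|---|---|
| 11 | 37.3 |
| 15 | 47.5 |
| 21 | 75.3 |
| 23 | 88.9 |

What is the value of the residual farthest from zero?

x=11: ŷ = -13 + 4.3·11 = 34.3; e = 37.3 − 34.3 = 3
x=15: ŷ = -13 + 4.3·15 = 51.5; e = 47.5 − 51.5 = -4
x=21: ŷ = -13 + 4.3·21 = 77.3; e = 75.3 − 77.3 = -2
x=23: ŷ = -13 + 4.3·23 = 85.9; e = 88.9 − 85.9 = 3
Largest |e| is 4 at x = 15, residual -4.

e = -4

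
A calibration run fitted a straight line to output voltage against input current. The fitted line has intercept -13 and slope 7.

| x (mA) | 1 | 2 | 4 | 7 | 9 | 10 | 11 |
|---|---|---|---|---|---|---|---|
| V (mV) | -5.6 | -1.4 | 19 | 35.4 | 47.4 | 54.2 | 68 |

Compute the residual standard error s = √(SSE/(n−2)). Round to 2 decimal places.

s = 3.25

x=1: ŷ = -13 + 7·1 = -6; r = -5.6 − (-6) = 0.4
x=2: ŷ = -13 + 7·2 = 1; r = -1.4 − 1 = -2.4
x=4: ŷ = -13 + 7·4 = 15; r = 19 − 15 = 4
x=7: ŷ = -13 + 7·7 = 36; r = 35.4 − 36 = -0.6
x=9: ŷ = -13 + 7·9 = 50; r = 47.4 − 50 = -2.6
x=10: ŷ = -13 + 7·10 = 57; r = 54.2 − 57 = -2.8
x=11: ŷ = -13 + 7·11 = 64; r = 68 − 64 = 4
SSE = 0.16 + 5.76 + 16 + 0.36 + 6.76 + 7.84 + 16 = 52.88
s = √(52.88/5) = √10.576 ≈ 3.25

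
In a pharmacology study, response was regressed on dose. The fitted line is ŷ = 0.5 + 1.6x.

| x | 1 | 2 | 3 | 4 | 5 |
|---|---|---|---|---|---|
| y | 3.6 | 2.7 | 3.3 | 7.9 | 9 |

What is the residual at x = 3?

ŷ = 0.5 + 1.6·3 = 5.3
e = 3.3 − 5.3 = -2

e = -2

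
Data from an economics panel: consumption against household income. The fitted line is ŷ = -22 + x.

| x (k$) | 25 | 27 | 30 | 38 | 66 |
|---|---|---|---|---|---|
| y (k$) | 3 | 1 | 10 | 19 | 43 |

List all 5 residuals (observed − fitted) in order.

x=25: ŷ = -22 + 25 = 3; e = 3 − 3 = 0
x=27: ŷ = -22 + 27 = 5; e = 1 − 5 = -4
x=30: ŷ = -22 + 30 = 8; e = 10 − 8 = 2
x=38: ŷ = -22 + 38 = 16; e = 19 − 16 = 3
x=66: ŷ = -22 + 66 = 44; e = 43 − 44 = -1

0, -4, 2, 3, -1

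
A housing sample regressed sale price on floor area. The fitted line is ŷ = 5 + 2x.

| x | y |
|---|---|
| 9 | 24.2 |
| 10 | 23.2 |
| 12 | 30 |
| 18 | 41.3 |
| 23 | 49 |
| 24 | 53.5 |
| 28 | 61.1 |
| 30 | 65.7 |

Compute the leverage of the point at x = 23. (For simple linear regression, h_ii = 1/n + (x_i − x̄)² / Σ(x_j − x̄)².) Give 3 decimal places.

h = 0.155

x̄ = (9 + 10 + 12 + 18 + 23 + 24 + 28 + 30)/8 = 19.25
Σ(x − x̄)² = 105.062 + 85.5625 + 52.5625 + 1.5625 + 14.0625 + 22.5625 + 76.5625 + 115.562 = 473.5
h = 1/8 + (3.75)²/473.5 = 0.125 + 0.029699 = 0.155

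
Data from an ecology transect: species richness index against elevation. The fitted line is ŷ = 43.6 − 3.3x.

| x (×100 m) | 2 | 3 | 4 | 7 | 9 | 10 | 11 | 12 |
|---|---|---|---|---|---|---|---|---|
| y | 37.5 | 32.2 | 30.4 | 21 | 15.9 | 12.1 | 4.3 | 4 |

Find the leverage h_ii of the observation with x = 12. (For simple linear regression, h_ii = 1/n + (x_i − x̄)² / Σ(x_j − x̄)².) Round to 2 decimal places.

x̄ = (2 + 3 + 4 + 7 + 9 + 10 + 11 + 12)/8 = 7.25
Σ(x − x̄)² = 27.5625 + 18.0625 + 10.5625 + 0.0625 + 3.0625 + 7.5625 + 14.0625 + 22.5625 = 103.5
h = 1/8 + (4.75)²/103.5 = 0.125 + 0.217995 = 0.34

h = 0.34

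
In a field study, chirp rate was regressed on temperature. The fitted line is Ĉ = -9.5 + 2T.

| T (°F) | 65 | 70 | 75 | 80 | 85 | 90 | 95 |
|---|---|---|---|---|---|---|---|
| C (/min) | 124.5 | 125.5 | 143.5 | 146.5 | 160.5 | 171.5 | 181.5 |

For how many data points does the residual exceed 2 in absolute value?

T=65: Ĉ = -9.5 + 2·65 = 120.5; e = 124.5 − 120.5 = 4
T=70: Ĉ = -9.5 + 2·70 = 130.5; e = 125.5 − 130.5 = -5
T=75: Ĉ = -9.5 + 2·75 = 140.5; e = 143.5 − 140.5 = 3
T=80: Ĉ = -9.5 + 2·80 = 150.5; e = 146.5 − 150.5 = -4
T=85: Ĉ = -9.5 + 2·85 = 160.5; e = 160.5 − 160.5 = 0
T=90: Ĉ = -9.5 + 2·90 = 170.5; e = 171.5 − 170.5 = 1
T=95: Ĉ = -9.5 + 2·95 = 180.5; e = 181.5 − 180.5 = 1
|e| > 2: T=65 (|e|=4), T=70 (|e|=5), T=75 (|e|=3), T=80 (|e|=4) → 4

4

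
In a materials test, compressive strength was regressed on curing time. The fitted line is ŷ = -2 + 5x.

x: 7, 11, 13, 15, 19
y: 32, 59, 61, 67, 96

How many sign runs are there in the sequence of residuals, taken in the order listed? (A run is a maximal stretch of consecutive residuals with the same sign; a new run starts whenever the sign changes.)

x=7: ŷ = -2 + 5·7 = 33; e = 32 − 33 = -1
x=11: ŷ = -2 + 5·11 = 53; e = 59 − 53 = 6
x=13: ŷ = -2 + 5·13 = 63; e = 61 − 63 = -2
x=15: ŷ = -2 + 5·15 = 73; e = 67 − 73 = -6
x=19: ŷ = -2 + 5·19 = 93; e = 96 − 93 = 3
Signs: − + − − +
Runs: −×1, +×1, −×2, +×1 → 4

4 runs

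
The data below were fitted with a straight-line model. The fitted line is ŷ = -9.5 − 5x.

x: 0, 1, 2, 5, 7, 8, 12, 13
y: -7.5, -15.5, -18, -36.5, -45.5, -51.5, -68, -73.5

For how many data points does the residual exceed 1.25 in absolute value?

5

x=0: ŷ = -9.5 − 5·0 = -9.5; e = -7.5 − (-9.5) = 2
x=1: ŷ = -9.5 − 5·1 = -14.5; e = -15.5 − (-14.5) = -1
x=2: ŷ = -9.5 − 5·2 = -19.5; e = -18 − (-19.5) = 1.5
x=5: ŷ = -9.5 − 5·5 = -34.5; e = -36.5 − (-34.5) = -2
x=7: ŷ = -9.5 − 5·7 = -44.5; e = -45.5 − (-44.5) = -1
x=8: ŷ = -9.5 − 5·8 = -49.5; e = -51.5 − (-49.5) = -2
x=12: ŷ = -9.5 − 5·12 = -69.5; e = -68 − (-69.5) = 1.5
x=13: ŷ = -9.5 − 5·13 = -74.5; e = -73.5 − (-74.5) = 1
|e| > 1.25: x=0 (|e|=2), x=2 (|e|=1.5), x=5 (|e|=2), x=8 (|e|=2), x=12 (|e|=1.5) → 5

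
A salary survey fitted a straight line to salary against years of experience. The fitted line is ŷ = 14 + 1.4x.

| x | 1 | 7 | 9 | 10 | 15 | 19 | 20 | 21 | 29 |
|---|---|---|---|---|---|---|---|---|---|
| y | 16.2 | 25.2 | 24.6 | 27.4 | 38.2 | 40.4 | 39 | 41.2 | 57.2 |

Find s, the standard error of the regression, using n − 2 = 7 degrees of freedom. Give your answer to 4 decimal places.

s = 2.3250

x=1: ŷ = 14 + 1.4·1 = 15.4; e = 16.2 − 15.4 = 0.8
x=7: ŷ = 14 + 1.4·7 = 23.8; e = 25.2 − 23.8 = 1.4
x=9: ŷ = 14 + 1.4·9 = 26.6; e = 24.6 − 26.6 = -2
x=10: ŷ = 14 + 1.4·10 = 28; e = 27.4 − 28 = -0.6
x=15: ŷ = 14 + 1.4·15 = 35; e = 38.2 − 35 = 3.2
x=19: ŷ = 14 + 1.4·19 = 40.6; e = 40.4 − 40.6 = -0.2
x=20: ŷ = 14 + 1.4·20 = 42; e = 39 − 42 = -3
x=21: ŷ = 14 + 1.4·21 = 43.4; e = 41.2 − 43.4 = -2.2
x=29: ŷ = 14 + 1.4·29 = 54.6; e = 57.2 − 54.6 = 2.6
SSE = 0.64 + 1.96 + 4 + 0.36 + 10.24 + 0.04 + 9 + 4.84 + 6.76 = 37.84
s = √(37.84/7) = √5.40571 ≈ 2.3250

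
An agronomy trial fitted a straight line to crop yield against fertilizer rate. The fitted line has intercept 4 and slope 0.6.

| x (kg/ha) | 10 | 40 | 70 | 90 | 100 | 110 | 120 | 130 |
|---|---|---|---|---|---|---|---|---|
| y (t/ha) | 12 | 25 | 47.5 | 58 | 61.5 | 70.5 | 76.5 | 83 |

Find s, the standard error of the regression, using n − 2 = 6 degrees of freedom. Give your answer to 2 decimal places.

x=10: ŷ = 4 + 0.6·10 = 10; r = 12 − 10 = 2
x=40: ŷ = 4 + 0.6·40 = 28; r = 25 − 28 = -3
x=70: ŷ = 4 + 0.6·70 = 46; r = 47.5 − 46 = 1.5
x=90: ŷ = 4 + 0.6·90 = 58; r = 58 − 58 = 0
x=100: ŷ = 4 + 0.6·100 = 64; r = 61.5 − 64 = -2.5
x=110: ŷ = 4 + 0.6·110 = 70; r = 70.5 − 70 = 0.5
x=120: ŷ = 4 + 0.6·120 = 76; r = 76.5 − 76 = 0.5
x=130: ŷ = 4 + 0.6·130 = 82; r = 83 − 82 = 1
SSE = 4 + 9 + 2.25 + 0 + 6.25 + 0.25 + 0.25 + 1 = 23
s = √(23/6) = √3.83333 ≈ 1.96

s = 1.96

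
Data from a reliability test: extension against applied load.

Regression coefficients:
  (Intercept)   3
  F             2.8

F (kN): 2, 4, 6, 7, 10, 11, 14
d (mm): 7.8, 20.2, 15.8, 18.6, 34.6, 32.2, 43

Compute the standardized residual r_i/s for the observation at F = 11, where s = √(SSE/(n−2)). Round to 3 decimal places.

F=2: ŷ = 3 + 2.8·2 = 8.6; r = 7.8 − 8.6 = -0.8
F=4: ŷ = 3 + 2.8·4 = 14.2; r = 20.2 − 14.2 = 6
F=6: ŷ = 3 + 2.8·6 = 19.8; r = 15.8 − 19.8 = -4
F=7: ŷ = 3 + 2.8·7 = 22.6; r = 18.6 − 22.6 = -4
F=10: ŷ = 3 + 2.8·10 = 31; r = 34.6 − 31 = 3.6
F=11: ŷ = 3 + 2.8·11 = 33.8; r = 32.2 − 33.8 = -1.6
F=14: ŷ = 3 + 2.8·14 = 42.2; r = 43 − 42.2 = 0.8
SSE = 0.64 + 36 + 16 + 16 + 12.96 + 2.56 + 0.64 = 84.8
s = √(84.8/5) = 4.11825
r/s = -1.6 / 4.11825 = -0.389

-0.389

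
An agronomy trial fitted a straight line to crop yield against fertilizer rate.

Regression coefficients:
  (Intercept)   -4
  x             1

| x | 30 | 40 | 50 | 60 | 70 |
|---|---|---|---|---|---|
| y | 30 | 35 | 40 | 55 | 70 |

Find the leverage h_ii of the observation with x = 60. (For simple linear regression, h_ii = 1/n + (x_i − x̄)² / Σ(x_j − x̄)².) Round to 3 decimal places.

h = 0.300

x̄ = (30 + 40 + 50 + 60 + 70)/5 = 50
Σ(x − x̄)² = 400 + 100 + 0 + 100 + 400 = 1000
h = 1/5 + (10)²/1000 = 0.2 + 0.1 = 0.300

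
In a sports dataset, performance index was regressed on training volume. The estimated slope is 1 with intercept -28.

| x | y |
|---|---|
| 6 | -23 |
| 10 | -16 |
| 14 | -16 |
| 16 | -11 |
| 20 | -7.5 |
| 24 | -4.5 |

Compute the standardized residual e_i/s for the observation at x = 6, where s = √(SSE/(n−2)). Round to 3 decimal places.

-0.617

x=6: ŷ = -28 + 6 = -22; e = -23 − (-22) = -1
x=10: ŷ = -28 + 10 = -18; e = -16 − (-18) = 2
x=14: ŷ = -28 + 14 = -14; e = -16 − (-14) = -2
x=16: ŷ = -28 + 16 = -12; e = -11 − (-12) = 1
x=20: ŷ = -28 + 20 = -8; e = -7.5 − (-8) = 0.5
x=24: ŷ = -28 + 24 = -4; e = -4.5 − (-4) = -0.5
SSE = 1 + 4 + 4 + 1 + 0.25 + 0.25 = 10.5
s = √(10.5/4) = 1.62019
e/s = -1 / 1.62019 = -0.617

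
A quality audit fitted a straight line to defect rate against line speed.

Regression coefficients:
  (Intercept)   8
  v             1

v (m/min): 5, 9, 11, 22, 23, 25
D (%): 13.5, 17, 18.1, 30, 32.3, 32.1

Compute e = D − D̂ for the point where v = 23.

e = 1.3

D̂ = 8 + 23 = 31
e = 32.3 − 31 = 1.3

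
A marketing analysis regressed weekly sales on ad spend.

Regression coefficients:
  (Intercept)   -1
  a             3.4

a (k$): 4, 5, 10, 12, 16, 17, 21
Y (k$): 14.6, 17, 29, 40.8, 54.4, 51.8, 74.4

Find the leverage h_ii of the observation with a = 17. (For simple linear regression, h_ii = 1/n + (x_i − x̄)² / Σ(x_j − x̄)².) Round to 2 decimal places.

ā = (4 + 5 + 10 + 12 + 16 + 17 + 21)/7 = 12.1429
Σ(a − ā)² = 66.3061 + 51.0204 + 4.59184 + 0.0204082 + 14.8776 + 23.5918 + 78.449 = 238.857
h = 1/7 + (4.85714)²/238.857 = 0.142857 + 0.0987697 = 0.24

h = 0.24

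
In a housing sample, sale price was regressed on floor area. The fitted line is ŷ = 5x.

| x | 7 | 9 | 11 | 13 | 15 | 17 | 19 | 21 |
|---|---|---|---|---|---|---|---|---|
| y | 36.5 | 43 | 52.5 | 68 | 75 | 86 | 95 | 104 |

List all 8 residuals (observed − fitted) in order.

x=7: ŷ = 5·7 = 35; r = 36.5 − 35 = 1.5
x=9: ŷ = 5·9 = 45; r = 43 − 45 = -2
x=11: ŷ = 5·11 = 55; r = 52.5 − 55 = -2.5
x=13: ŷ = 5·13 = 65; r = 68 − 65 = 3
x=15: ŷ = 5·15 = 75; r = 75 − 75 = 0
x=17: ŷ = 5·17 = 85; r = 86 − 85 = 1
x=19: ŷ = 5·19 = 95; r = 95 − 95 = 0
x=21: ŷ = 5·21 = 105; r = 104 − 105 = -1

1.5, -2, -2.5, 3, 0, 1, 0, -1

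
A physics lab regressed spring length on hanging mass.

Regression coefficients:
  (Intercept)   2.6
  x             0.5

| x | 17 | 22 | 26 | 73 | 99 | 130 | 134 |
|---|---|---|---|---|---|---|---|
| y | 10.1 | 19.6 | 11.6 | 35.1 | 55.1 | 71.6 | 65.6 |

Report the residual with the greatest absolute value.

e = 6

x=17: ŷ = 2.6 + 0.5·17 = 11.1; e = 10.1 − 11.1 = -1
x=22: ŷ = 2.6 + 0.5·22 = 13.6; e = 19.6 − 13.6 = 6
x=26: ŷ = 2.6 + 0.5·26 = 15.6; e = 11.6 − 15.6 = -4
x=73: ŷ = 2.6 + 0.5·73 = 39.1; e = 35.1 − 39.1 = -4
x=99: ŷ = 2.6 + 0.5·99 = 52.1; e = 55.1 − 52.1 = 3
x=130: ŷ = 2.6 + 0.5·130 = 67.6; e = 71.6 − 67.6 = 4
x=134: ŷ = 2.6 + 0.5·134 = 69.6; e = 65.6 − 69.6 = -4
Largest |e| is 6 at x = 22, residual 6.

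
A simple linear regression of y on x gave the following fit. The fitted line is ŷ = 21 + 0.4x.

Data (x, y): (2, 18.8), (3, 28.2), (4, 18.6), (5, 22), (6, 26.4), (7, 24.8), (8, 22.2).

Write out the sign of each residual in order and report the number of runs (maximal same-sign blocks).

x=2: ŷ = 21 + 0.4·2 = 21.8; r = 18.8 − 21.8 = -3
x=3: ŷ = 21 + 0.4·3 = 22.2; r = 28.2 − 22.2 = 6
x=4: ŷ = 21 + 0.4·4 = 22.6; r = 18.6 − 22.6 = -4
x=5: ŷ = 21 + 0.4·5 = 23; r = 22 − 23 = -1
x=6: ŷ = 21 + 0.4·6 = 23.4; r = 26.4 − 23.4 = 3
x=7: ŷ = 21 + 0.4·7 = 23.8; r = 24.8 − 23.8 = 1
x=8: ŷ = 21 + 0.4·8 = 24.2; r = 22.2 − 24.2 = -2
Signs: − + − − + + −
Runs: −×1, +×1, −×2, +×2, −×1 → 5

5 runs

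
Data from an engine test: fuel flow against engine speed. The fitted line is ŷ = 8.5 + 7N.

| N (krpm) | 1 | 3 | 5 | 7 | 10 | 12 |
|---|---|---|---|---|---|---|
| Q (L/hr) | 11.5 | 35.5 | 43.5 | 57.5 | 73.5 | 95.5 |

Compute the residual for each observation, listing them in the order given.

N=1: ŷ = 8.5 + 7·1 = 15.5; r = 11.5 − 15.5 = -4
N=3: ŷ = 8.5 + 7·3 = 29.5; r = 35.5 − 29.5 = 6
N=5: ŷ = 8.5 + 7·5 = 43.5; r = 43.5 − 43.5 = 0
N=7: ŷ = 8.5 + 7·7 = 57.5; r = 57.5 − 57.5 = 0
N=10: ŷ = 8.5 + 7·10 = 78.5; r = 73.5 − 78.5 = -5
N=12: ŷ = 8.5 + 7·12 = 92.5; r = 95.5 − 92.5 = 3

-4, 6, 0, 0, -5, 3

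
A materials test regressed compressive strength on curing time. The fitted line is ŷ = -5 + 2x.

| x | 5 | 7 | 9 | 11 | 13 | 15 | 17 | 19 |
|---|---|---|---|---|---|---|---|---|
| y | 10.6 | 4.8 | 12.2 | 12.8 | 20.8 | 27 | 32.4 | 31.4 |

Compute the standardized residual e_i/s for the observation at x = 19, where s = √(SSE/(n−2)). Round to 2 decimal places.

-0.42

x=5: ŷ = -5 + 2·5 = 5; e = 10.6 − 5 = 5.6
x=7: ŷ = -5 + 2·7 = 9; e = 4.8 − 9 = -4.2
x=9: ŷ = -5 + 2·9 = 13; e = 12.2 − 13 = -0.8
x=11: ŷ = -5 + 2·11 = 17; e = 12.8 − 17 = -4.2
x=13: ŷ = -5 + 2·13 = 21; e = 20.8 − 21 = -0.2
x=15: ŷ = -5 + 2·15 = 25; e = 27 − 25 = 2
x=17: ŷ = -5 + 2·17 = 29; e = 32.4 − 29 = 3.4
x=19: ŷ = -5 + 2·19 = 33; e = 31.4 − 33 = -1.6
SSE = 31.36 + 17.64 + 0.64 + 17.64 + 0.04 + 4 + 11.56 + 2.56 = 85.44
s = √(85.44/6) = 3.77359
e/s = -1.6 / 3.77359 = -0.42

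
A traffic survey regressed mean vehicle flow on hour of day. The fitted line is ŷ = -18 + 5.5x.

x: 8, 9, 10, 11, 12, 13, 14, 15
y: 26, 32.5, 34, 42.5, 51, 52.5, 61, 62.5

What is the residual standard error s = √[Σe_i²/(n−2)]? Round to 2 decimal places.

s = 2.16

x=8: ŷ = -18 + 5.5·8 = 26; e = 26 − 26 = 0
x=9: ŷ = -18 + 5.5·9 = 31.5; e = 32.5 − 31.5 = 1
x=10: ŷ = -18 + 5.5·10 = 37; e = 34 − 37 = -3
x=11: ŷ = -18 + 5.5·11 = 42.5; e = 42.5 − 42.5 = 0
x=12: ŷ = -18 + 5.5·12 = 48; e = 51 − 48 = 3
x=13: ŷ = -18 + 5.5·13 = 53.5; e = 52.5 − 53.5 = -1
x=14: ŷ = -18 + 5.5·14 = 59; e = 61 − 59 = 2
x=15: ŷ = -18 + 5.5·15 = 64.5; e = 62.5 − 64.5 = -2
SSE = 0 + 1 + 9 + 0 + 9 + 1 + 4 + 4 = 28
s = √(28/6) = √4.66667 ≈ 2.16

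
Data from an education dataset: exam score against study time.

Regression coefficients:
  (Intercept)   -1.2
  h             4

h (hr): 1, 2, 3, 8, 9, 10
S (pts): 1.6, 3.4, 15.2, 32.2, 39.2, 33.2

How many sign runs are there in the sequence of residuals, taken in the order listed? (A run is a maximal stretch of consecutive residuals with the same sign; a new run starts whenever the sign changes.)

h=1: Ŝ = -1.2 + 4·1 = 2.8; r = 1.6 − 2.8 = -1.2
h=2: Ŝ = -1.2 + 4·2 = 6.8; r = 3.4 − 6.8 = -3.4
h=3: Ŝ = -1.2 + 4·3 = 10.8; r = 15.2 − 10.8 = 4.4
h=8: Ŝ = -1.2 + 4·8 = 30.8; r = 32.2 − 30.8 = 1.4
h=9: Ŝ = -1.2 + 4·9 = 34.8; r = 39.2 − 34.8 = 4.4
h=10: Ŝ = -1.2 + 4·10 = 38.8; r = 33.2 − 38.8 = -5.6
Signs: − − + + + −
Runs: −×2, +×3, −×1 → 3

3 runs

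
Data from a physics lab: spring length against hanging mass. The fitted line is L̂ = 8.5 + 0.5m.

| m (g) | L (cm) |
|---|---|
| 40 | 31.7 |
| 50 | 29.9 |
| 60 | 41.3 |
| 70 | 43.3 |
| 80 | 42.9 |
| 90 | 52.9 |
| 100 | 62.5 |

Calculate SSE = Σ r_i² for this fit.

m=40: L̂ = 8.5 + 0.5·40 = 28.5; r = 31.7 − 28.5 = 3.2
m=50: L̂ = 8.5 + 0.5·50 = 33.5; r = 29.9 − 33.5 = -3.6
m=60: L̂ = 8.5 + 0.5·60 = 38.5; r = 41.3 − 38.5 = 2.8
m=70: L̂ = 8.5 + 0.5·70 = 43.5; r = 43.3 − 43.5 = -0.2
m=80: L̂ = 8.5 + 0.5·80 = 48.5; r = 42.9 − 48.5 = -5.6
m=90: L̂ = 8.5 + 0.5·90 = 53.5; r = 52.9 − 53.5 = -0.6
m=100: L̂ = 8.5 + 0.5·100 = 58.5; r = 62.5 − 58.5 = 4
SSE = 10.24 + 12.96 + 7.84 + 0.04 + 31.36 + 0.36 + 16 = 78.8

SSE = 78.8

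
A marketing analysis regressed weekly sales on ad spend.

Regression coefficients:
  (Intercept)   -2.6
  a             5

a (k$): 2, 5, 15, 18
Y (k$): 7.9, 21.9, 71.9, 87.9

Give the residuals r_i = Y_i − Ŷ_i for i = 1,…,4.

a=2: Ŷ = -2.6 + 5·2 = 7.4; r = 7.9 − 7.4 = 0.5
a=5: Ŷ = -2.6 + 5·5 = 22.4; r = 21.9 − 22.4 = -0.5
a=15: Ŷ = -2.6 + 5·15 = 72.4; r = 71.9 − 72.4 = -0.5
a=18: Ŷ = -2.6 + 5·18 = 87.4; r = 87.9 − 87.4 = 0.5

0.5, -0.5, -0.5, 0.5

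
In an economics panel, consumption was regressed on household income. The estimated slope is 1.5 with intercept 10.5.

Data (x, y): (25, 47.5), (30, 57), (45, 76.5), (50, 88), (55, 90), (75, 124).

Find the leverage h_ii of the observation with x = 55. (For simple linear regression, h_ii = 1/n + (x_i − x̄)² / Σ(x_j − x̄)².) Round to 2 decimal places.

x̄ = (25 + 30 + 45 + 50 + 55 + 75)/6 = 46.6667
Σ(x − x̄)² = 469.444 + 277.778 + 2.77778 + 11.1111 + 69.4444 + 802.778 = 1633.33
h = 1/6 + (8.33333)²/1633.33 = 0.166667 + 0.042517 = 0.21

h = 0.21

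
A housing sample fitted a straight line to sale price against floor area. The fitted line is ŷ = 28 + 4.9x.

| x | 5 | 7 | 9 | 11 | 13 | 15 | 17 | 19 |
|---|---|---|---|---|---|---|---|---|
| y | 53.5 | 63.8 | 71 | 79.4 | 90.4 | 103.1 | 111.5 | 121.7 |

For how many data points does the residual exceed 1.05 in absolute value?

5

x=5: ŷ = 28 + 4.9·5 = 52.5; e = 53.5 − 52.5 = 1
x=7: ŷ = 28 + 4.9·7 = 62.3; e = 63.8 − 62.3 = 1.5
x=9: ŷ = 28 + 4.9·9 = 72.1; e = 71 − 72.1 = -1.1
x=11: ŷ = 28 + 4.9·11 = 81.9; e = 79.4 − 81.9 = -2.5
x=13: ŷ = 28 + 4.9·13 = 91.7; e = 90.4 − 91.7 = -1.3
x=15: ŷ = 28 + 4.9·15 = 101.5; e = 103.1 − 101.5 = 1.6
x=17: ŷ = 28 + 4.9·17 = 111.3; e = 111.5 − 111.3 = 0.2
x=19: ŷ = 28 + 4.9·19 = 121.1; e = 121.7 − 121.1 = 0.6
|e| > 1.05: x=7 (|e|=1.5), x=9 (|e|=1.1), x=11 (|e|=2.5), x=13 (|e|=1.3), x=15 (|e|=1.6) → 5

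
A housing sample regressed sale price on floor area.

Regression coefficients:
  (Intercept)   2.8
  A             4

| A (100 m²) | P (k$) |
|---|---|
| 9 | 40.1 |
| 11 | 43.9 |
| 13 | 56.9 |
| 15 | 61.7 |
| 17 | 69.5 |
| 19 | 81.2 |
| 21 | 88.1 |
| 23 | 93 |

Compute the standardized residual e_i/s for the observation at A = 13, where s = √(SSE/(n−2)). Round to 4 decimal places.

0.9704

A=9: P̂ = 2.8 + 4·9 = 38.8; e = 40.1 − 38.8 = 1.3
A=11: P̂ = 2.8 + 4·11 = 46.8; e = 43.9 − 46.8 = -2.9
A=13: P̂ = 2.8 + 4·13 = 54.8; e = 56.9 − 54.8 = 2.1
A=15: P̂ = 2.8 + 4·15 = 62.8; e = 61.7 − 62.8 = -1.1
A=17: P̂ = 2.8 + 4·17 = 70.8; e = 69.5 − 70.8 = -1.3
A=19: P̂ = 2.8 + 4·19 = 78.8; e = 81.2 − 78.8 = 2.4
A=21: P̂ = 2.8 + 4·21 = 86.8; e = 88.1 − 86.8 = 1.3
A=23: P̂ = 2.8 + 4·23 = 94.8; e = 93 − 94.8 = -1.8
SSE = 1.69 + 8.41 + 4.41 + 1.21 + 1.69 + 5.76 + 1.69 + 3.24 = 28.1
s = √(28.1/6) = 2.1641
e/s = 2.1 / 2.1641 = 0.9704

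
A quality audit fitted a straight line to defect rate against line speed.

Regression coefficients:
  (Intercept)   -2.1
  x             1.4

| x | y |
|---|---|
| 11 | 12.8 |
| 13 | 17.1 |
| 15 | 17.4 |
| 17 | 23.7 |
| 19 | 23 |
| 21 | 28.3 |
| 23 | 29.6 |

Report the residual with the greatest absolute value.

x=11: ŷ = -2.1 + 1.4·11 = 13.3; r = 12.8 − 13.3 = -0.5
x=13: ŷ = -2.1 + 1.4·13 = 16.1; r = 17.1 − 16.1 = 1
x=15: ŷ = -2.1 + 1.4·15 = 18.9; r = 17.4 − 18.9 = -1.5
x=17: ŷ = -2.1 + 1.4·17 = 21.7; r = 23.7 − 21.7 = 2
x=19: ŷ = -2.1 + 1.4·19 = 24.5; r = 23 − 24.5 = -1.5
x=21: ŷ = -2.1 + 1.4·21 = 27.3; r = 28.3 − 27.3 = 1
x=23: ŷ = -2.1 + 1.4·23 = 30.1; r = 29.6 − 30.1 = -0.5
Largest |r| is 2 at x = 17, residual 2.

r = 2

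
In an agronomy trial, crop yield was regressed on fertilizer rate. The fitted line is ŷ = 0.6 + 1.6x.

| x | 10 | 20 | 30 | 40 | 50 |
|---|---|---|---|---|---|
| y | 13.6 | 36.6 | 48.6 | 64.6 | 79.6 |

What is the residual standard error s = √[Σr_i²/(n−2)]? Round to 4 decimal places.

s = 2.9439

x=10: ŷ = 0.6 + 1.6·10 = 16.6; r = 13.6 − 16.6 = -3
x=20: ŷ = 0.6 + 1.6·20 = 32.6; r = 36.6 − 32.6 = 4
x=30: ŷ = 0.6 + 1.6·30 = 48.6; r = 48.6 − 48.6 = 0
x=40: ŷ = 0.6 + 1.6·40 = 64.6; r = 64.6 − 64.6 = 0
x=50: ŷ = 0.6 + 1.6·50 = 80.6; r = 79.6 − 80.6 = -1
SSE = 9 + 16 + 0 + 0 + 1 = 26
s = √(26/3) = √8.66667 ≈ 2.9439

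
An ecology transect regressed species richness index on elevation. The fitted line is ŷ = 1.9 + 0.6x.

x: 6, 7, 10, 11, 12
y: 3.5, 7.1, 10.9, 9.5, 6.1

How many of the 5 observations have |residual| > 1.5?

3

x=6: ŷ = 1.9 + 0.6·6 = 5.5; e = 3.5 − 5.5 = -2
x=7: ŷ = 1.9 + 0.6·7 = 6.1; e = 7.1 − 6.1 = 1
x=10: ŷ = 1.9 + 0.6·10 = 7.9; e = 10.9 − 7.9 = 3
x=11: ŷ = 1.9 + 0.6·11 = 8.5; e = 9.5 − 8.5 = 1
x=12: ŷ = 1.9 + 0.6·12 = 9.1; e = 6.1 − 9.1 = -3
|e| > 1.5: x=6 (|e|=2), x=10 (|e|=3), x=12 (|e|=3) → 3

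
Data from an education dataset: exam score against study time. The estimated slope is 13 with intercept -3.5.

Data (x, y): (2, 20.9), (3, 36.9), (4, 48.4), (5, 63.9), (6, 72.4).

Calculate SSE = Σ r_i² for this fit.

SSE = 14.7

x=2: ŷ = -3.5 + 13·2 = 22.5; r = 20.9 − 22.5 = -1.6
x=3: ŷ = -3.5 + 13·3 = 35.5; r = 36.9 − 35.5 = 1.4
x=4: ŷ = -3.5 + 13·4 = 48.5; r = 48.4 − 48.5 = -0.1
x=5: ŷ = -3.5 + 13·5 = 61.5; r = 63.9 − 61.5 = 2.4
x=6: ŷ = -3.5 + 13·6 = 74.5; r = 72.4 − 74.5 = -2.1
SSE = 2.56 + 1.96 + 0.01 + 5.76 + 4.41 = 14.7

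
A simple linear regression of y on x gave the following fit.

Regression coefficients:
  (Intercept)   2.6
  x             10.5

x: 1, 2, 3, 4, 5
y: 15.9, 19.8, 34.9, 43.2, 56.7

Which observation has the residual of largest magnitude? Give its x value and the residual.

x=1: ŷ = 2.6 + 10.5·1 = 13.1; r = 15.9 − 13.1 = 2.8
x=2: ŷ = 2.6 + 10.5·2 = 23.6; r = 19.8 − 23.6 = -3.8
x=3: ŷ = 2.6 + 10.5·3 = 34.1; r = 34.9 − 34.1 = 0.8
x=4: ŷ = 2.6 + 10.5·4 = 44.6; r = 43.2 − 44.6 = -1.4
x=5: ŷ = 2.6 + 10.5·5 = 55.1; r = 56.7 − 55.1 = 1.6
Largest |r| is 3.8 at x = 2, residual -3.8.

x = 2, r = -3.8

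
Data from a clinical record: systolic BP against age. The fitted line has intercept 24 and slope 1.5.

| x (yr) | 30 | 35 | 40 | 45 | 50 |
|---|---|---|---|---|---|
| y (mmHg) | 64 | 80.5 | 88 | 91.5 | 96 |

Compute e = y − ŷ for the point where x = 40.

e = 4

ŷ = 24 + 1.5·40 = 84
e = 88 − 84 = 4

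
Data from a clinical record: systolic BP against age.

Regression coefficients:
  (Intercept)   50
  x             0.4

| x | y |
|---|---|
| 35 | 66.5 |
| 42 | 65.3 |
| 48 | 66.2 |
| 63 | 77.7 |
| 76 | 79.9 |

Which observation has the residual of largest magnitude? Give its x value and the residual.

x = 48, e = -3

x=35: ŷ = 50 + 0.4·35 = 64; e = 66.5 − 64 = 2.5
x=42: ŷ = 50 + 0.4·42 = 66.8; e = 65.3 − 66.8 = -1.5
x=48: ŷ = 50 + 0.4·48 = 69.2; e = 66.2 − 69.2 = -3
x=63: ŷ = 50 + 0.4·63 = 75.2; e = 77.7 − 75.2 = 2.5
x=76: ŷ = 50 + 0.4·76 = 80.4; e = 79.9 − 80.4 = -0.5
Largest |e| is 3 at x = 48, residual -3.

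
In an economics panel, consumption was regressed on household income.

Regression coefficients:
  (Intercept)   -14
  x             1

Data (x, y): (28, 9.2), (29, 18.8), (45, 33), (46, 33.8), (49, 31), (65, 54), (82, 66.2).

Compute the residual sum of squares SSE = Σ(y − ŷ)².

SSE = 72.96

x=28: ŷ = -14 + 28 = 14; r = 9.2 − 14 = -4.8
x=29: ŷ = -14 + 29 = 15; r = 18.8 − 15 = 3.8
x=45: ŷ = -14 + 45 = 31; r = 33 − 31 = 2
x=46: ŷ = -14 + 46 = 32; r = 33.8 − 32 = 1.8
x=49: ŷ = -14 + 49 = 35; r = 31 − 35 = -4
x=65: ŷ = -14 + 65 = 51; r = 54 − 51 = 3
x=82: ŷ = -14 + 82 = 68; r = 66.2 − 68 = -1.8
SSE = 23.04 + 14.44 + 4 + 3.24 + 16 + 9 + 3.24 = 72.96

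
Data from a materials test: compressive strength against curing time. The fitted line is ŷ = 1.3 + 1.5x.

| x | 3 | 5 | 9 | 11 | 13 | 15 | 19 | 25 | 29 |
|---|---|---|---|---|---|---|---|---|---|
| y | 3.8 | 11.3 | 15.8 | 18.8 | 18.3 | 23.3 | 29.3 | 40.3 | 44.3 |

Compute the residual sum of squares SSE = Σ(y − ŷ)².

x=3: ŷ = 1.3 + 1.5·3 = 5.8; r = 3.8 − 5.8 = -2
x=5: ŷ = 1.3 + 1.5·5 = 8.8; r = 11.3 − 8.8 = 2.5
x=9: ŷ = 1.3 + 1.5·9 = 14.8; r = 15.8 − 14.8 = 1
x=11: ŷ = 1.3 + 1.5·11 = 17.8; r = 18.8 − 17.8 = 1
x=13: ŷ = 1.3 + 1.5·13 = 20.8; r = 18.3 − 20.8 = -2.5
x=15: ŷ = 1.3 + 1.5·15 = 23.8; r = 23.3 − 23.8 = -0.5
x=19: ŷ = 1.3 + 1.5·19 = 29.8; r = 29.3 − 29.8 = -0.5
x=25: ŷ = 1.3 + 1.5·25 = 38.8; r = 40.3 − 38.8 = 1.5
x=29: ŷ = 1.3 + 1.5·29 = 44.8; r = 44.3 − 44.8 = -0.5
SSE = 4 + 6.25 + 1 + 1 + 6.25 + 0.25 + 0.25 + 2.25 + 0.25 = 21.5

SSE = 21.5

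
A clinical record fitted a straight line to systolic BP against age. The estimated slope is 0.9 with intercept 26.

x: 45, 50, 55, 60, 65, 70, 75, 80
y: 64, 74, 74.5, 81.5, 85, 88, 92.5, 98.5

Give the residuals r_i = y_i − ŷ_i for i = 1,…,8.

-2.5, 3, -1, 1.5, 0.5, -1, -1, 0.5

x=45: ŷ = 26 + 0.9·45 = 66.5; r = 64 − 66.5 = -2.5
x=50: ŷ = 26 + 0.9·50 = 71; r = 74 − 71 = 3
x=55: ŷ = 26 + 0.9·55 = 75.5; r = 74.5 − 75.5 = -1
x=60: ŷ = 26 + 0.9·60 = 80; r = 81.5 − 80 = 1.5
x=65: ŷ = 26 + 0.9·65 = 84.5; r = 85 − 84.5 = 0.5
x=70: ŷ = 26 + 0.9·70 = 89; r = 88 − 89 = -1
x=75: ŷ = 26 + 0.9·75 = 93.5; r = 92.5 − 93.5 = -1
x=80: ŷ = 26 + 0.9·80 = 98; r = 98.5 − 98 = 0.5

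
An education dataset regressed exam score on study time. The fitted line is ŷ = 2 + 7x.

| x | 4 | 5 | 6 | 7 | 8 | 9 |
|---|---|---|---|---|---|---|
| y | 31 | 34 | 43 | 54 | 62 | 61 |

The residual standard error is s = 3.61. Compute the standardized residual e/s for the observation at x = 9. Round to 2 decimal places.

-1.11

ŷ = 2 + 7·9 = 65
e = 61 − 65 = -4
e/s = -4 / 3.61 = -1.11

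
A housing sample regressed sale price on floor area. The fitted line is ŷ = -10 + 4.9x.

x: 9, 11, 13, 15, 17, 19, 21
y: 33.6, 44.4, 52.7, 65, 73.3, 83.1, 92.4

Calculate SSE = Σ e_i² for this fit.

SSE = 4

x=9: ŷ = -10 + 4.9·9 = 34.1; e = 33.6 − 34.1 = -0.5
x=11: ŷ = -10 + 4.9·11 = 43.9; e = 44.4 − 43.9 = 0.5
x=13: ŷ = -10 + 4.9·13 = 53.7; e = 52.7 − 53.7 = -1
x=15: ŷ = -10 + 4.9·15 = 63.5; e = 65 − 63.5 = 1.5
x=17: ŷ = -10 + 4.9·17 = 73.3; e = 73.3 − 73.3 = 0
x=19: ŷ = -10 + 4.9·19 = 83.1; e = 83.1 − 83.1 = 0
x=21: ŷ = -10 + 4.9·21 = 92.9; e = 92.4 − 92.9 = -0.5
SSE = 0.25 + 0.25 + 1 + 2.25 + 0 + 0 + 0.25 = 4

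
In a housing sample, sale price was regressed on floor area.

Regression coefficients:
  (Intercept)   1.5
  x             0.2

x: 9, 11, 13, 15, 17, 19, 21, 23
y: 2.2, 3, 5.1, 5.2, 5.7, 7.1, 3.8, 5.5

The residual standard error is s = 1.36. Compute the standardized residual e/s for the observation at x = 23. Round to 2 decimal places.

ŷ = 1.5 + 0.2·23 = 6.1
e = 5.5 − 6.1 = -0.6
e/s = -0.6 / 1.36 = -0.44

-0.44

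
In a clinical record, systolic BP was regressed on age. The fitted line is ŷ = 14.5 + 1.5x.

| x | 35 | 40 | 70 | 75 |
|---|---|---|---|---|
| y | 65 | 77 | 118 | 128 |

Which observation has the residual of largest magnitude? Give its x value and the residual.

x=35: ŷ = 14.5 + 1.5·35 = 67; r = 65 − 67 = -2
x=40: ŷ = 14.5 + 1.5·40 = 74.5; r = 77 − 74.5 = 2.5
x=70: ŷ = 14.5 + 1.5·70 = 119.5; r = 118 − 119.5 = -1.5
x=75: ŷ = 14.5 + 1.5·75 = 127; r = 128 − 127 = 1
Largest |r| is 2.5 at x = 40, residual 2.5.

x = 40, r = 2.5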